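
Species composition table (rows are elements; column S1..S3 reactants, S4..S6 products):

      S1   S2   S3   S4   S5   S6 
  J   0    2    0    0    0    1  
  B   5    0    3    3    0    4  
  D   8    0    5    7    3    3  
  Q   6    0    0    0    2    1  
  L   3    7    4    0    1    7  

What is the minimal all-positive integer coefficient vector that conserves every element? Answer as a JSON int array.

Coefficients: [2, 2, 3, 1, 4, 4]

J: 2·0+2·2+3·0 = 4 | 1·0+4·0+4·1 = 4
B: 2·5+2·0+3·3 = 19 | 1·3+4·0+4·4 = 19
D: 2·8+2·0+3·5 = 31 | 1·7+4·3+4·3 = 31
Q: 2·6+2·0+3·0 = 12 | 1·0+4·2+4·1 = 12
L: 2·3+2·7+3·4 = 32 | 1·0+4·1+4·7 = 32
gcd(2,2,3,1,4,4) = 1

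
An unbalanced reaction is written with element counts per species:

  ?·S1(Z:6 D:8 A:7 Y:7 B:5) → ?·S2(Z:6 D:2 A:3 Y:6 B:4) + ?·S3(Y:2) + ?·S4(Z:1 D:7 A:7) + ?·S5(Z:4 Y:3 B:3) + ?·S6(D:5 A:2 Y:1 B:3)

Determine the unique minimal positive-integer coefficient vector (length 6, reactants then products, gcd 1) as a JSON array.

Z: 5·6 = 30 | 1·6+6·0+4·1+5·4+2·0 = 30
D: 5·8 = 40 | 1·2+6·0+4·7+5·0+2·5 = 40
A: 5·7 = 35 | 1·3+6·0+4·7+5·0+2·2 = 35
Y: 5·7 = 35 | 1·6+6·2+4·0+5·3+2·1 = 35
B: 5·5 = 25 | 1·4+6·0+4·0+5·3+2·3 = 25
gcd(5,1,6,4,5,2) = 1

Coefficients: [5, 1, 6, 4, 5, 2]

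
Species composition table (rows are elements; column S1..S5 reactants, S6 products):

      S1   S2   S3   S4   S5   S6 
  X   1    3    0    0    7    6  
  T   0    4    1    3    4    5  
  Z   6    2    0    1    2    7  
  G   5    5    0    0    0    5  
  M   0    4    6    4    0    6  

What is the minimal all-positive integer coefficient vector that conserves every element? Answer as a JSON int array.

Coefficients: [5, 1, 4, 2, 4, 6]

X: 5·1+1·3+4·0+2·0+4·7 = 36 | 6·6 = 36
T: 5·0+1·4+4·1+2·3+4·4 = 30 | 6·5 = 30
Z: 5·6+1·2+4·0+2·1+4·2 = 42 | 6·7 = 42
G: 5·5+1·5+4·0+2·0+4·0 = 30 | 6·5 = 30
M: 5·0+1·4+4·6+2·4+4·0 = 36 | 6·6 = 36
gcd(5,1,4,2,4,6) = 1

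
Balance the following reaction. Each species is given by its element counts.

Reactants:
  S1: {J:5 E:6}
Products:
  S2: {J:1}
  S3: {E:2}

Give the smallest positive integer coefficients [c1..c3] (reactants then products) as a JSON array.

J: 1·5 = 5 | 5·1+3·0 = 5
E: 1·6 = 6 | 5·0+3·2 = 6
gcd(1,5,3) = 1

Coefficients: [1, 5, 3]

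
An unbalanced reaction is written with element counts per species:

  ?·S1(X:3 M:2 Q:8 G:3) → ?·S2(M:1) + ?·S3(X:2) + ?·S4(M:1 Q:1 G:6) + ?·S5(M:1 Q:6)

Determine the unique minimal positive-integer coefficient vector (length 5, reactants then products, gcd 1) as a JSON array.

Coefficients: [4, 1, 6, 2, 5]

X: 4·3 = 12 | 1·0+6·2+2·0+5·0 = 12
M: 4·2 = 8 | 1·1+6·0+2·1+5·1 = 8
Q: 4·8 = 32 | 1·0+6·0+2·1+5·6 = 32
G: 4·3 = 12 | 1·0+6·0+2·6+5·0 = 12
gcd(4,1,6,2,5) = 1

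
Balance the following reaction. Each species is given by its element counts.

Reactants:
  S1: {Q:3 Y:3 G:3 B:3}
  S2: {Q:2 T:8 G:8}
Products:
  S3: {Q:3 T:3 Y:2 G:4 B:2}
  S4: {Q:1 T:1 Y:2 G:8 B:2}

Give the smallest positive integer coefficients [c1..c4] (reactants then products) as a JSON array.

Coefficients: [4, 2, 5, 1]

Q: 4·3+2·2 = 16 | 5·3+1·1 = 16
T: 4·0+2·8 = 16 | 5·3+1·1 = 16
Y: 4·3+2·0 = 12 | 5·2+1·2 = 12
G: 4·3+2·8 = 28 | 5·4+1·8 = 28
B: 4·3+2·0 = 12 | 5·2+1·2 = 12
gcd(4,2,5,1) = 1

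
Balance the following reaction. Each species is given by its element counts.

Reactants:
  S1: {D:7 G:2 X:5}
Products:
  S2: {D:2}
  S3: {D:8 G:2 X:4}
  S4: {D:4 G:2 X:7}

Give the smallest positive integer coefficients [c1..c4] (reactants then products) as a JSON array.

Coefficients: [6, 1, 4, 2]

D: 6·7 = 42 | 1·2+4·8+2·4 = 42
G: 6·2 = 12 | 1·0+4·2+2·2 = 12
X: 6·5 = 30 | 1·0+4·4+2·7 = 30
gcd(6,1,4,2) = 1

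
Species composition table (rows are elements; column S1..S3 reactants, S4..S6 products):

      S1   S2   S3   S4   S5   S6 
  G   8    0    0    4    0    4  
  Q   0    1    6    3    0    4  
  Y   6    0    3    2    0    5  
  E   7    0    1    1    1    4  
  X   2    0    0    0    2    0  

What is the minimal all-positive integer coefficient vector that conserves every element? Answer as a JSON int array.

Coefficients: [3, 5, 3, 1, 3, 5]

G: 3·8+5·0+3·0 = 24 | 1·4+3·0+5·4 = 24
Q: 3·0+5·1+3·6 = 23 | 1·3+3·0+5·4 = 23
Y: 3·6+5·0+3·3 = 27 | 1·2+3·0+5·5 = 27
E: 3·7+5·0+3·1 = 24 | 1·1+3·1+5·4 = 24
X: 3·2+5·0+3·0 = 6 | 1·0+3·2+5·0 = 6
gcd(3,5,3,1,3,5) = 1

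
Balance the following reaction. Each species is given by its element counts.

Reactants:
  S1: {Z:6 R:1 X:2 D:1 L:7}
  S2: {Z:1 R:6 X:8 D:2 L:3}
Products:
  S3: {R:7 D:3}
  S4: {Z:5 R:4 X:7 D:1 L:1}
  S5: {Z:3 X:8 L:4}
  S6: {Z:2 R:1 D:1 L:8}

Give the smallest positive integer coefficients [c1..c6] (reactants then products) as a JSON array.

Coefficients: [6, 6, 3, 4, 4, 5]

Z: 6·6+6·1 = 42 | 3·0+4·5+4·3+5·2 = 42
R: 6·1+6·6 = 42 | 3·7+4·4+4·0+5·1 = 42
X: 6·2+6·8 = 60 | 3·0+4·7+4·8+5·0 = 60
D: 6·1+6·2 = 18 | 3·3+4·1+4·0+5·1 = 18
L: 6·7+6·3 = 60 | 3·0+4·1+4·4+5·8 = 60
gcd(6,6,3,4,4,5) = 1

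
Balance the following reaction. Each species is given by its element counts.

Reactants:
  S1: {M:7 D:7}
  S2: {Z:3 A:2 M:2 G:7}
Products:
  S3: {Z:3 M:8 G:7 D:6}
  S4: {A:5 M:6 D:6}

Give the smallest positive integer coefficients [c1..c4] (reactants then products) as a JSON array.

Coefficients: [6, 5, 5, 2]

Z: 6·0+5·3 = 15 | 5·3+2·0 = 15
A: 6·0+5·2 = 10 | 5·0+2·5 = 10
M: 6·7+5·2 = 52 | 5·8+2·6 = 52
G: 6·0+5·7 = 35 | 5·7+2·0 = 35
D: 6·7+5·0 = 42 | 5·6+2·6 = 42
gcd(6,5,5,2) = 1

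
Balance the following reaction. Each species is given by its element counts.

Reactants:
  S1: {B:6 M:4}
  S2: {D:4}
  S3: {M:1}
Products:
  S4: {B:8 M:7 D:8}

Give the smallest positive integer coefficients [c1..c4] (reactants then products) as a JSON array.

Coefficients: [4, 6, 5, 3]

B: 4·6+6·0+5·0 = 24 | 3·8 = 24
M: 4·4+6·0+5·1 = 21 | 3·7 = 21
D: 4·0+6·4+5·0 = 24 | 3·8 = 24
gcd(4,6,5,3) = 1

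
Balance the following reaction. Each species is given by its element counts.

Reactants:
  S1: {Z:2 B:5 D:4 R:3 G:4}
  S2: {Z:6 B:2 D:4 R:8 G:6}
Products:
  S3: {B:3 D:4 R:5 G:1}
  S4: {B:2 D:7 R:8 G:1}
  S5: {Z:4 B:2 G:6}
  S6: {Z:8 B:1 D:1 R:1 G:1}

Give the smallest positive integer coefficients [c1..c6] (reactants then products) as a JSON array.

Coefficients: [5, 3, 6, 1, 5, 1]

Z: 5·2+3·6 = 28 | 6·0+1·0+5·4+1·8 = 28
B: 5·5+3·2 = 31 | 6·3+1·2+5·2+1·1 = 31
D: 5·4+3·4 = 32 | 6·4+1·7+5·0+1·1 = 32
R: 5·3+3·8 = 39 | 6·5+1·8+5·0+1·1 = 39
G: 5·4+3·6 = 38 | 6·1+1·1+5·6+1·1 = 38
gcd(5,3,6,1,5,1) = 1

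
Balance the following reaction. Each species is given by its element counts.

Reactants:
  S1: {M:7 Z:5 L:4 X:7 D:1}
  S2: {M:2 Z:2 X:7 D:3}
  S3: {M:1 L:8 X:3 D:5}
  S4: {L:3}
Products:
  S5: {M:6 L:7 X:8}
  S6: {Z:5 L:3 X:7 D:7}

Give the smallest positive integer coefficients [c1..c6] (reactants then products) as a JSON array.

M: 1·7+5·2+1·1+6·0 = 18 | 3·6+3·0 = 18
Z: 1·5+5·2+1·0+6·0 = 15 | 3·0+3·5 = 15
L: 1·4+5·0+1·8+6·3 = 30 | 3·7+3·3 = 30
X: 1·7+5·7+1·3+6·0 = 45 | 3·8+3·7 = 45
D: 1·1+5·3+1·5+6·0 = 21 | 3·0+3·7 = 21
gcd(1,5,1,6,3,3) = 1

Coefficients: [1, 5, 1, 6, 3, 3]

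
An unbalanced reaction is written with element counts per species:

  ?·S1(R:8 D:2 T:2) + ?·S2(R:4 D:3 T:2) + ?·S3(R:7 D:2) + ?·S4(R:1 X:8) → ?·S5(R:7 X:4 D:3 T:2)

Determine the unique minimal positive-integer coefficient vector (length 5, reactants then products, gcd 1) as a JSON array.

R: 2·8+4·4+1·7+3·1 = 42 | 6·7 = 42
X: 2·0+4·0+1·0+3·8 = 24 | 6·4 = 24
D: 2·2+4·3+1·2+3·0 = 18 | 6·3 = 18
T: 2·2+4·2+1·0+3·0 = 12 | 6·2 = 12
gcd(2,4,1,3,6) = 1

Coefficients: [2, 4, 1, 3, 6]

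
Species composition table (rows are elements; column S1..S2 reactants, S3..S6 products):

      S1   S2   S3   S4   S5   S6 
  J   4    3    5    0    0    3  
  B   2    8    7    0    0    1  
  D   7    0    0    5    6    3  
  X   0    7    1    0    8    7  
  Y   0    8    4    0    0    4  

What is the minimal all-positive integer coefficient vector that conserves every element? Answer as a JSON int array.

J: 6·4+4·3 = 36 | 6·5+6·0+1·0+2·3 = 36
B: 6·2+4·8 = 44 | 6·7+6·0+1·0+2·1 = 44
D: 6·7+4·0 = 42 | 6·0+6·5+1·6+2·3 = 42
X: 6·0+4·7 = 28 | 6·1+6·0+1·8+2·7 = 28
Y: 6·0+4·8 = 32 | 6·4+6·0+1·0+2·4 = 32
gcd(6,4,6,6,1,2) = 1

Coefficients: [6, 4, 6, 6, 1, 2]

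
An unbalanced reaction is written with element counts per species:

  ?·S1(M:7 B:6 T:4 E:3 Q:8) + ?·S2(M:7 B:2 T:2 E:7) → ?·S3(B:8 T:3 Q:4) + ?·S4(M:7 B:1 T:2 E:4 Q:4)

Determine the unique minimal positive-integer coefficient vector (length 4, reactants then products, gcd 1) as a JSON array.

Coefficients: [3, 1, 2, 4]

M: 3·7+1·7 = 28 | 2·0+4·7 = 28
B: 3·6+1·2 = 20 | 2·8+4·1 = 20
T: 3·4+1·2 = 14 | 2·3+4·2 = 14
E: 3·3+1·7 = 16 | 2·0+4·4 = 16
Q: 3·8+1·0 = 24 | 2·4+4·4 = 24
gcd(3,1,2,4) = 1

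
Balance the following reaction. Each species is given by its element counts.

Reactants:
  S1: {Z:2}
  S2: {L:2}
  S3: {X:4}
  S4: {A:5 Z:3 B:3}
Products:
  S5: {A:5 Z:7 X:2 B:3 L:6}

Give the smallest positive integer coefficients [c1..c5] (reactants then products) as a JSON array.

A: 4·0+6·0+1·0+2·5 = 10 | 2·5 = 10
Z: 4·2+6·0+1·0+2·3 = 14 | 2·7 = 14
X: 4·0+6·0+1·4+2·0 = 4 | 2·2 = 4
B: 4·0+6·0+1·0+2·3 = 6 | 2·3 = 6
L: 4·0+6·2+1·0+2·0 = 12 | 2·6 = 12
gcd(4,6,1,2,2) = 1

Coefficients: [4, 6, 1, 2, 2]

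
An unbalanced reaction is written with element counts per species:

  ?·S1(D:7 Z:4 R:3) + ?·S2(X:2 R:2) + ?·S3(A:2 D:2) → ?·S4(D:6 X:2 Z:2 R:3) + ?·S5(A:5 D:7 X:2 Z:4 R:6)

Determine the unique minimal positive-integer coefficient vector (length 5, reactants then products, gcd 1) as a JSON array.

A: 4·0+6·0+5·2 = 10 | 4·0+2·5 = 10
D: 4·7+6·0+5·2 = 38 | 4·6+2·7 = 38
X: 4·0+6·2+5·0 = 12 | 4·2+2·2 = 12
Z: 4·4+6·0+5·0 = 16 | 4·2+2·4 = 16
R: 4·3+6·2+5·0 = 24 | 4·3+2·6 = 24
gcd(4,6,5,4,2) = 1

Coefficients: [4, 6, 5, 4, 2]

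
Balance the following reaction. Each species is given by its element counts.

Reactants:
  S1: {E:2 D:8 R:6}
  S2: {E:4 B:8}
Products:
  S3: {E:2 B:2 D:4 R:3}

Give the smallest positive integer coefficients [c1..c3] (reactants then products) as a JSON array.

Coefficients: [2, 1, 4]

E: 2·2+1·4 = 8 | 4·2 = 8
B: 2·0+1·8 = 8 | 4·2 = 8
D: 2·8+1·0 = 16 | 4·4 = 16
R: 2·6+1·0 = 12 | 4·3 = 12
gcd(2,1,4) = 1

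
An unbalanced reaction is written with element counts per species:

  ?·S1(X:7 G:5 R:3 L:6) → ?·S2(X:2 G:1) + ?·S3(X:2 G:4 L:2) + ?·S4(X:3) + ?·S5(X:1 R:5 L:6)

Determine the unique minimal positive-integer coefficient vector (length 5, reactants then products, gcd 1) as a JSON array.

Coefficients: [5, 1, 6, 6, 3]

X: 5·7 = 35 | 1·2+6·2+6·3+3·1 = 35
G: 5·5 = 25 | 1·1+6·4+6·0+3·0 = 25
R: 5·3 = 15 | 1·0+6·0+6·0+3·5 = 15
L: 5·6 = 30 | 1·0+6·2+6·0+3·6 = 30
gcd(5,1,6,6,3) = 1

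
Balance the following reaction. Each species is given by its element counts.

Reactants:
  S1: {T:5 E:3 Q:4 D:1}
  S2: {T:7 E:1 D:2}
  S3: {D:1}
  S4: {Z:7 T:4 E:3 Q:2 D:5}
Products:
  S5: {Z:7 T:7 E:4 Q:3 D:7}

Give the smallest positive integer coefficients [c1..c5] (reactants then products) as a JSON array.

Z: 1·0+1·0+5·0+4·7 = 28 | 4·7 = 28
T: 1·5+1·7+5·0+4·4 = 28 | 4·7 = 28
E: 1·3+1·1+5·0+4·3 = 16 | 4·4 = 16
Q: 1·4+1·0+5·0+4·2 = 12 | 4·3 = 12
D: 1·1+1·2+5·1+4·5 = 28 | 4·7 = 28
gcd(1,1,5,4,4) = 1

Coefficients: [1, 1, 5, 4, 4]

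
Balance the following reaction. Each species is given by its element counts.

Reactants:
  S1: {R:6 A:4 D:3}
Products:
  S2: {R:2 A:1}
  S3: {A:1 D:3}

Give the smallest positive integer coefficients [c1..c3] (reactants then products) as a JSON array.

Coefficients: [1, 3, 1]

R: 1·6 = 6 | 3·2+1·0 = 6
A: 1·4 = 4 | 3·1+1·1 = 4
D: 1·3 = 3 | 3·0+1·3 = 3
gcd(1,3,1) = 1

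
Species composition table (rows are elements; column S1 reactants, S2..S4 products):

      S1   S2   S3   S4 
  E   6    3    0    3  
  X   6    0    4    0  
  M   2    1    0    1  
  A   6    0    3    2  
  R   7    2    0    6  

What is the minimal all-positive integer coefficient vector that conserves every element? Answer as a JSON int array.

E: 4·6 = 24 | 5·3+6·0+3·3 = 24
X: 4·6 = 24 | 5·0+6·4+3·0 = 24
M: 4·2 = 8 | 5·1+6·0+3·1 = 8
A: 4·6 = 24 | 5·0+6·3+3·2 = 24
R: 4·7 = 28 | 5·2+6·0+3·6 = 28
gcd(4,5,6,3) = 1

Coefficients: [4, 5, 6, 3]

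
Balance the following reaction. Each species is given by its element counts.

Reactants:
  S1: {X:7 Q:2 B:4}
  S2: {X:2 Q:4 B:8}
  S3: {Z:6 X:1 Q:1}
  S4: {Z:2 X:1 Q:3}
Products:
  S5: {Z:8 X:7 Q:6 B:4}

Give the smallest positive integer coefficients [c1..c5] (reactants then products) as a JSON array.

Z: 4·0+1·0+6·6+6·2 = 48 | 6·8 = 48
X: 4·7+1·2+6·1+6·1 = 42 | 6·7 = 42
Q: 4·2+1·4+6·1+6·3 = 36 | 6·6 = 36
B: 4·4+1·8+6·0+6·0 = 24 | 6·4 = 24
gcd(4,1,6,6,6) = 1

Coefficients: [4, 1, 6, 6, 6]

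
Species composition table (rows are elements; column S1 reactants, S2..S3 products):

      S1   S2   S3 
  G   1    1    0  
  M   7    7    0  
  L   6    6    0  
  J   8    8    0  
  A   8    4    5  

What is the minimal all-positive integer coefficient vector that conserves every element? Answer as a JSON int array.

Coefficients: [5, 5, 4]

G: 5·1 = 5 | 5·1+4·0 = 5
M: 5·7 = 35 | 5·7+4·0 = 35
L: 5·6 = 30 | 5·6+4·0 = 30
J: 5·8 = 40 | 5·8+4·0 = 40
A: 5·8 = 40 | 5·4+4·5 = 40
gcd(5,5,4) = 1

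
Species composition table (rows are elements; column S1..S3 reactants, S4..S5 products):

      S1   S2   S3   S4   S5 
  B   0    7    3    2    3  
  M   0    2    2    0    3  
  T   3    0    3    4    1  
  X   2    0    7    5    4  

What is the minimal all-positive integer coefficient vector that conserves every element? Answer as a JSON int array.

B: 3·0+1·7+5·3 = 22 | 5·2+4·3 = 22
M: 3·0+1·2+5·2 = 12 | 5·0+4·3 = 12
T: 3·3+1·0+5·3 = 24 | 5·4+4·1 = 24
X: 3·2+1·0+5·7 = 41 | 5·5+4·4 = 41
gcd(3,1,5,5,4) = 1

Coefficients: [3, 1, 5, 5, 4]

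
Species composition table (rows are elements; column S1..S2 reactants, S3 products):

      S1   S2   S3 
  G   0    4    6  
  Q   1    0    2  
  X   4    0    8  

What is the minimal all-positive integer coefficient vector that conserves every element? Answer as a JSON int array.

G: 4·0+3·4 = 12 | 2·6 = 12
Q: 4·1+3·0 = 4 | 2·2 = 4
X: 4·4+3·0 = 16 | 2·8 = 16
gcd(4,3,2) = 1

Coefficients: [4, 3, 2]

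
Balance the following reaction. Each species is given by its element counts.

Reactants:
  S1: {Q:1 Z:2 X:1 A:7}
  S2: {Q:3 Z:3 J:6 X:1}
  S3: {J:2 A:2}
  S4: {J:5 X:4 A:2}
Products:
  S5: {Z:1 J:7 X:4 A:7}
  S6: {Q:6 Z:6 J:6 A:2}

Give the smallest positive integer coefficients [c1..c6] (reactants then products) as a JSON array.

Q: 3·1+5·3+2·0+1·0 = 18 | 3·0+3·6 = 18
Z: 3·2+5·3+2·0+1·0 = 21 | 3·1+3·6 = 21
J: 3·0+5·6+2·2+1·5 = 39 | 3·7+3·6 = 39
X: 3·1+5·1+2·0+1·4 = 12 | 3·4+3·0 = 12
A: 3·7+5·0+2·2+1·2 = 27 | 3·7+3·2 = 27
gcd(3,5,2,1,3,3) = 1

Coefficients: [3, 5, 2, 1, 3, 3]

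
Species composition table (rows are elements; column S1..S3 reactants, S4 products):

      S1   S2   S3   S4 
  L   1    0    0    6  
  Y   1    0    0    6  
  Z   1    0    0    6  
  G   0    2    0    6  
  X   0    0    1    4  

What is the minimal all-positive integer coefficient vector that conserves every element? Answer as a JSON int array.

L: 6·1+3·0+4·0 = 6 | 1·6 = 6
Y: 6·1+3·0+4·0 = 6 | 1·6 = 6
Z: 6·1+3·0+4·0 = 6 | 1·6 = 6
G: 6·0+3·2+4·0 = 6 | 1·6 = 6
X: 6·0+3·0+4·1 = 4 | 1·4 = 4
gcd(6,3,4,1) = 1

Coefficients: [6, 3, 4, 1]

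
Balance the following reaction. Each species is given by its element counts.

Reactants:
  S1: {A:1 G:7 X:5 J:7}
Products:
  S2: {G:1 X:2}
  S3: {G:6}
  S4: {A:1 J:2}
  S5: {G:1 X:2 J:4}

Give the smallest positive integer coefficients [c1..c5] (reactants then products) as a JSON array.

A: 4·1 = 4 | 5·0+3·0+4·1+5·0 = 4
G: 4·7 = 28 | 5·1+3·6+4·0+5·1 = 28
X: 4·5 = 20 | 5·2+3·0+4·0+5·2 = 20
J: 4·7 = 28 | 5·0+3·0+4·2+5·4 = 28
gcd(4,5,3,4,5) = 1

Coefficients: [4, 5, 3, 4, 5]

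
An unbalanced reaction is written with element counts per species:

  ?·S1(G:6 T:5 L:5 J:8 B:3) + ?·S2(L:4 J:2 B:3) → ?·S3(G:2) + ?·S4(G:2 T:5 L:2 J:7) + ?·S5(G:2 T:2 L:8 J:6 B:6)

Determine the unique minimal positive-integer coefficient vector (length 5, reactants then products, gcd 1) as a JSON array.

G: 4·6+6·0 = 24 | 5·2+2·2+5·2 = 24
T: 4·5+6·0 = 20 | 5·0+2·5+5·2 = 20
L: 4·5+6·4 = 44 | 5·0+2·2+5·8 = 44
J: 4·8+6·2 = 44 | 5·0+2·7+5·6 = 44
B: 4·3+6·3 = 30 | 5·0+2·0+5·6 = 30
gcd(4,6,5,2,5) = 1

Coefficients: [4, 6, 5, 2, 5]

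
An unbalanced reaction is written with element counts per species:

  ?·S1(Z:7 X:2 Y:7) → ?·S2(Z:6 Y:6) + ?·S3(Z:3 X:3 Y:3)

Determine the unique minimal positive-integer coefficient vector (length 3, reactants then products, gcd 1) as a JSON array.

Coefficients: [6, 5, 4]

Z: 6·7 = 42 | 5·6+4·3 = 42
X: 6·2 = 12 | 5·0+4·3 = 12
Y: 6·7 = 42 | 5·6+4·3 = 42
gcd(6,5,4) = 1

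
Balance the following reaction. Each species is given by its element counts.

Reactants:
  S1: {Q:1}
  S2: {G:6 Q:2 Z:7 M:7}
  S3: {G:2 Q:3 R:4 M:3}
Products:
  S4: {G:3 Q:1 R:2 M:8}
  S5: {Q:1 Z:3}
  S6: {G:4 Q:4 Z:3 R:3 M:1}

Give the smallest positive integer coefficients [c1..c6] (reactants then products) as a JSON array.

Coefficients: [2, 3, 5, 4, 3, 4]

G: 2·0+3·6+5·2 = 28 | 4·3+3·0+4·4 = 28
Q: 2·1+3·2+5·3 = 23 | 4·1+3·1+4·4 = 23
Z: 2·0+3·7+5·0 = 21 | 4·0+3·3+4·3 = 21
R: 2·0+3·0+5·4 = 20 | 4·2+3·0+4·3 = 20
M: 2·0+3·7+5·3 = 36 | 4·8+3·0+4·1 = 36
gcd(2,3,5,4,3,4) = 1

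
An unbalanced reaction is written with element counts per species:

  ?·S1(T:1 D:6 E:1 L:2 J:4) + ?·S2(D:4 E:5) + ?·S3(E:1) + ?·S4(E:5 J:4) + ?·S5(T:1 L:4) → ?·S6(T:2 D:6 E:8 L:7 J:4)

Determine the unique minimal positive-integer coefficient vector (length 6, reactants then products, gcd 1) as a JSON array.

T: 2·1+3·0+5·0+2·0+6·1 = 8 | 4·2 = 8
D: 2·6+3·4+5·0+2·0+6·0 = 24 | 4·6 = 24
E: 2·1+3·5+5·1+2·5+6·0 = 32 | 4·8 = 32
L: 2·2+3·0+5·0+2·0+6·4 = 28 | 4·7 = 28
J: 2·4+3·0+5·0+2·4+6·0 = 16 | 4·4 = 16
gcd(2,3,5,2,6,4) = 1

Coefficients: [2, 3, 5, 2, 6, 4]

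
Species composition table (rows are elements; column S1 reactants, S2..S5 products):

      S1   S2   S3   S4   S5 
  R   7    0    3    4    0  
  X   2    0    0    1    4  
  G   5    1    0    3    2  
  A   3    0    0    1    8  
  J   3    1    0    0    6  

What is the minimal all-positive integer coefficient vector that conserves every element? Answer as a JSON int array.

Coefficients: [4, 6, 4, 4, 1]

R: 4·7 = 28 | 6·0+4·3+4·4+1·0 = 28
X: 4·2 = 8 | 6·0+4·0+4·1+1·4 = 8
G: 4·5 = 20 | 6·1+4·0+4·3+1·2 = 20
A: 4·3 = 12 | 6·0+4·0+4·1+1·8 = 12
J: 4·3 = 12 | 6·1+4·0+4·0+1·6 = 12
gcd(4,6,4,4,1) = 1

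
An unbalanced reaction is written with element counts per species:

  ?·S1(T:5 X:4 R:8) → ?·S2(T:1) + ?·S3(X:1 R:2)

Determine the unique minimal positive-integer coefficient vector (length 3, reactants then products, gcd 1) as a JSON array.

Coefficients: [1, 5, 4]

T: 1·5 = 5 | 5·1+4·0 = 5
X: 1·4 = 4 | 5·0+4·1 = 4
R: 1·8 = 8 | 5·0+4·2 = 8
gcd(1,5,4) = 1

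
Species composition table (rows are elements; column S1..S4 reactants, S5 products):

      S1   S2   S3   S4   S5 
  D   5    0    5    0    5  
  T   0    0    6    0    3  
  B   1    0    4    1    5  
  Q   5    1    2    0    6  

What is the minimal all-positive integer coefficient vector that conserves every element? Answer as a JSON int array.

D: 1·5+5·0+1·5+5·0 = 10 | 2·5 = 10
T: 1·0+5·0+1·6+5·0 = 6 | 2·3 = 6
B: 1·1+5·0+1·4+5·1 = 10 | 2·5 = 10
Q: 1·5+5·1+1·2+5·0 = 12 | 2·6 = 12
gcd(1,5,1,5,2) = 1

Coefficients: [1, 5, 1, 5, 2]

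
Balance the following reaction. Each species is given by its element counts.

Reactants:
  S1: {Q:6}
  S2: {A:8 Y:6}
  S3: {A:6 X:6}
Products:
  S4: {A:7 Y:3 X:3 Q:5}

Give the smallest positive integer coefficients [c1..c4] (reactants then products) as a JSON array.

Coefficients: [5, 3, 3, 6]

A: 5·0+3·8+3·6 = 42 | 6·7 = 42
Y: 5·0+3·6+3·0 = 18 | 6·3 = 18
X: 5·0+3·0+3·6 = 18 | 6·3 = 18
Q: 5·6+3·0+3·0 = 30 | 6·5 = 30
gcd(5,3,3,6) = 1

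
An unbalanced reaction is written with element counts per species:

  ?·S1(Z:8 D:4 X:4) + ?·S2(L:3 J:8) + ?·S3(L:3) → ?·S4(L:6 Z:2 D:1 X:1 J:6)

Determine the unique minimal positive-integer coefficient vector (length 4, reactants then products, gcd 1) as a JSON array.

Coefficients: [1, 3, 5, 4]

L: 1·0+3·3+5·3 = 24 | 4·6 = 24
Z: 1·8+3·0+5·0 = 8 | 4·2 = 8
D: 1·4+3·0+5·0 = 4 | 4·1 = 4
X: 1·4+3·0+5·0 = 4 | 4·1 = 4
J: 1·0+3·8+5·0 = 24 | 4·6 = 24
gcd(1,3,5,4) = 1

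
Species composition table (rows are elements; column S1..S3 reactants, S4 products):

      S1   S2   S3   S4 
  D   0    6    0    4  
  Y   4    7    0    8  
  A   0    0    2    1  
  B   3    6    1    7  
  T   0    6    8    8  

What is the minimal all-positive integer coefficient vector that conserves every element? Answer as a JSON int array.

D: 5·0+4·6+3·0 = 24 | 6·4 = 24
Y: 5·4+4·7+3·0 = 48 | 6·8 = 48
A: 5·0+4·0+3·2 = 6 | 6·1 = 6
B: 5·3+4·6+3·1 = 42 | 6·7 = 42
T: 5·0+4·6+3·8 = 48 | 6·8 = 48
gcd(5,4,3,6) = 1

Coefficients: [5, 4, 3, 6]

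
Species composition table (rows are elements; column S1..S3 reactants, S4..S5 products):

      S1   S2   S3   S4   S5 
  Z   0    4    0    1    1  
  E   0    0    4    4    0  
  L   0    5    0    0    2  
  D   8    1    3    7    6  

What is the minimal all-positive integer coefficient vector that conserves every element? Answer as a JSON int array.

Coefficients: [5, 2, 3, 3, 5]

Z: 5·0+2·4+3·0 = 8 | 3·1+5·1 = 8
E: 5·0+2·0+3·4 = 12 | 3·4+5·0 = 12
L: 5·0+2·5+3·0 = 10 | 3·0+5·2 = 10
D: 5·8+2·1+3·3 = 51 | 3·7+5·6 = 51
gcd(5,2,3,3,5) = 1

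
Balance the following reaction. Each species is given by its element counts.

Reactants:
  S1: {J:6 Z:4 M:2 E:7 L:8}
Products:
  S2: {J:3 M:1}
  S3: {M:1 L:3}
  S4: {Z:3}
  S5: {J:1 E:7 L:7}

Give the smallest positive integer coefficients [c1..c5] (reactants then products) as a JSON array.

J: 3·6 = 18 | 5·3+1·0+4·0+3·1 = 18
Z: 3·4 = 12 | 5·0+1·0+4·3+3·0 = 12
M: 3·2 = 6 | 5·1+1·1+4·0+3·0 = 6
E: 3·7 = 21 | 5·0+1·0+4·0+3·7 = 21
L: 3·8 = 24 | 5·0+1·3+4·0+3·7 = 24
gcd(3,5,1,4,3) = 1

Coefficients: [3, 5, 1, 4, 3]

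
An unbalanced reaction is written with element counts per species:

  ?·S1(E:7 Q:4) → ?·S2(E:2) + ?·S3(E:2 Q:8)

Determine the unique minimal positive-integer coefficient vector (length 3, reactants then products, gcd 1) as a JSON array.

Coefficients: [2, 6, 1]

E: 2·7 = 14 | 6·2+1·2 = 14
Q: 2·4 = 8 | 6·0+1·8 = 8
gcd(2,6,1) = 1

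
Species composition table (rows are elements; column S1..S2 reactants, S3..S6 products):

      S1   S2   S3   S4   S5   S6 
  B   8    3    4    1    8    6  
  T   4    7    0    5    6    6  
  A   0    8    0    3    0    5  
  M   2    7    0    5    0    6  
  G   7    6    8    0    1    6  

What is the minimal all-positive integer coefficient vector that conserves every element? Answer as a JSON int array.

Coefficients: [6, 3, 5, 3, 2, 3]

B: 6·8+3·3 = 57 | 5·4+3·1+2·8+3·6 = 57
T: 6·4+3·7 = 45 | 5·0+3·5+2·6+3·6 = 45
A: 6·0+3·8 = 24 | 5·0+3·3+2·0+3·5 = 24
M: 6·2+3·7 = 33 | 5·0+3·5+2·0+3·6 = 33
G: 6·7+3·6 = 60 | 5·8+3·0+2·1+3·6 = 60
gcd(6,3,5,3,2,3) = 1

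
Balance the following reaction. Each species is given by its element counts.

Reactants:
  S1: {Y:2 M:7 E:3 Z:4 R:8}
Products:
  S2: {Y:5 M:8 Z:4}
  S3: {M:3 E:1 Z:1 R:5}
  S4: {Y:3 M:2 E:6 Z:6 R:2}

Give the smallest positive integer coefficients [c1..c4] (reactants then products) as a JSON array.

Coefficients: [4, 1, 6, 1]

Y: 4·2 = 8 | 1·5+6·0+1·3 = 8
M: 4·7 = 28 | 1·8+6·3+1·2 = 28
E: 4·3 = 12 | 1·0+6·1+1·6 = 12
Z: 4·4 = 16 | 1·4+6·1+1·6 = 16
R: 4·8 = 32 | 1·0+6·5+1·2 = 32
gcd(4,1,6,1) = 1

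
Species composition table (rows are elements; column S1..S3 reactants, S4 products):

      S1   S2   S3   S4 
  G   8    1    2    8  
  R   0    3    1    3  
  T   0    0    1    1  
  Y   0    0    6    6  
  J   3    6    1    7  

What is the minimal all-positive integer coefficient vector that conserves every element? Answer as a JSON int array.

G: 2·8+2·1+3·2 = 24 | 3·8 = 24
R: 2·0+2·3+3·1 = 9 | 3·3 = 9
T: 2·0+2·0+3·1 = 3 | 3·1 = 3
Y: 2·0+2·0+3·6 = 18 | 3·6 = 18
J: 2·3+2·6+3·1 = 21 | 3·7 = 21
gcd(2,2,3,3) = 1

Coefficients: [2, 2, 3, 3]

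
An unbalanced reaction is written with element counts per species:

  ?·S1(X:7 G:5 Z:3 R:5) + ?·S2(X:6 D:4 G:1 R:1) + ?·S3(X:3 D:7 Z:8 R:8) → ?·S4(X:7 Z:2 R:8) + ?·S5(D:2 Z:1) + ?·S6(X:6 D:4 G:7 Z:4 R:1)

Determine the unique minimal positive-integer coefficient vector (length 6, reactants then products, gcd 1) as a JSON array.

Coefficients: [5, 3, 2, 5, 5, 4]

X: 5·7+3·6+2·3 = 59 | 5·7+5·0+4·6 = 59
D: 5·0+3·4+2·7 = 26 | 5·0+5·2+4·4 = 26
G: 5·5+3·1+2·0 = 28 | 5·0+5·0+4·7 = 28
Z: 5·3+3·0+2·8 = 31 | 5·2+5·1+4·4 = 31
R: 5·5+3·1+2·8 = 44 | 5·8+5·0+4·1 = 44
gcd(5,3,2,5,5,4) = 1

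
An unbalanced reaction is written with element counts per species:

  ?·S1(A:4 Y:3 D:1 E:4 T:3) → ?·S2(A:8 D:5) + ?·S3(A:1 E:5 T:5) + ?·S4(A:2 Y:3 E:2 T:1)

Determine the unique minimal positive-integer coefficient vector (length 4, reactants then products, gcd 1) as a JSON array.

Coefficients: [5, 1, 2, 5]

A: 5·4 = 20 | 1·8+2·1+5·2 = 20
Y: 5·3 = 15 | 1·0+2·0+5·3 = 15
D: 5·1 = 5 | 1·5+2·0+5·0 = 5
E: 5·4 = 20 | 1·0+2·5+5·2 = 20
T: 5·3 = 15 | 1·0+2·5+5·1 = 15
gcd(5,1,2,5) = 1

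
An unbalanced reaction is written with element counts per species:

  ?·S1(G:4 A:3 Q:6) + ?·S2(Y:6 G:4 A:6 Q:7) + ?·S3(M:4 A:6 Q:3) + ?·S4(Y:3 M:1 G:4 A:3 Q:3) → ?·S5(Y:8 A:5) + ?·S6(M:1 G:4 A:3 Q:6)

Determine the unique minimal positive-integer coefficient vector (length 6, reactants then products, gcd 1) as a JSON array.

Coefficients: [1, 3, 1, 2, 3, 6]

Y: 1·0+3·6+1·0+2·3 = 24 | 3·8+6·0 = 24
M: 1·0+3·0+1·4+2·1 = 6 | 3·0+6·1 = 6
G: 1·4+3·4+1·0+2·4 = 24 | 3·0+6·4 = 24
A: 1·3+3·6+1·6+2·3 = 33 | 3·5+6·3 = 33
Q: 1·6+3·7+1·3+2·3 = 36 | 3·0+6·6 = 36
gcd(1,3,1,2,3,6) = 1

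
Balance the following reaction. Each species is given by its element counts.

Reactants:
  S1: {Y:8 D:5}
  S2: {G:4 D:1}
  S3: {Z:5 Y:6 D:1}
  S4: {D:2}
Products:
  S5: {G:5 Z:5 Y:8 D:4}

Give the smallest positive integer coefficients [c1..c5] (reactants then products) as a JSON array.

Coefficients: [1, 5, 4, 1, 4]

G: 1·0+5·4+4·0+1·0 = 20 | 4·5 = 20
Z: 1·0+5·0+4·5+1·0 = 20 | 4·5 = 20
Y: 1·8+5·0+4·6+1·0 = 32 | 4·8 = 32
D: 1·5+5·1+4·1+1·2 = 16 | 4·4 = 16
gcd(1,5,4,1,4) = 1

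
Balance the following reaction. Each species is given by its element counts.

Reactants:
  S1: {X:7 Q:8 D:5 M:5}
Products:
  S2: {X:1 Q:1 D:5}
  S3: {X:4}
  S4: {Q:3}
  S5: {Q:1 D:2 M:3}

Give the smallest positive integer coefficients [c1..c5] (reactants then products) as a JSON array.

Coefficients: [3, 1, 5, 6, 5]

X: 3·7 = 21 | 1·1+5·4+6·0+5·0 = 21
Q: 3·8 = 24 | 1·1+5·0+6·3+5·1 = 24
D: 3·5 = 15 | 1·5+5·0+6·0+5·2 = 15
M: 3·5 = 15 | 1·0+5·0+6·0+5·3 = 15
gcd(3,1,5,6,5) = 1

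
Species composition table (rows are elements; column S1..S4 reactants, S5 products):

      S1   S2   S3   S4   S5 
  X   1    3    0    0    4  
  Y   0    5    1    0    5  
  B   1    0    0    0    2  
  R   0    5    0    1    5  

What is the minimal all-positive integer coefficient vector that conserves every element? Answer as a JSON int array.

X: 6·1+2·3+5·0+5·0 = 12 | 3·4 = 12
Y: 6·0+2·5+5·1+5·0 = 15 | 3·5 = 15
B: 6·1+2·0+5·0+5·0 = 6 | 3·2 = 6
R: 6·0+2·5+5·0+5·1 = 15 | 3·5 = 15
gcd(6,2,5,5,3) = 1

Coefficients: [6, 2, 5, 5, 3]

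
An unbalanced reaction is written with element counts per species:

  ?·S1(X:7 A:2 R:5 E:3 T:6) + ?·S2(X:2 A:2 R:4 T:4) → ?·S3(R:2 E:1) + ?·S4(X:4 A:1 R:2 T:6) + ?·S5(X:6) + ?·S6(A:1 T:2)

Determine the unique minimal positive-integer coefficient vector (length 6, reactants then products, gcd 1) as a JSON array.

X: 2·7+1·2 = 16 | 6·0+1·4+2·6+5·0 = 16
A: 2·2+1·2 = 6 | 6·0+1·1+2·0+5·1 = 6
R: 2·5+1·4 = 14 | 6·2+1·2+2·0+5·0 = 14
E: 2·3+1·0 = 6 | 6·1+1·0+2·0+5·0 = 6
T: 2·6+1·4 = 16 | 6·0+1·6+2·0+5·2 = 16
gcd(2,1,6,1,2,5) = 1

Coefficients: [2, 1, 6, 1, 2, 5]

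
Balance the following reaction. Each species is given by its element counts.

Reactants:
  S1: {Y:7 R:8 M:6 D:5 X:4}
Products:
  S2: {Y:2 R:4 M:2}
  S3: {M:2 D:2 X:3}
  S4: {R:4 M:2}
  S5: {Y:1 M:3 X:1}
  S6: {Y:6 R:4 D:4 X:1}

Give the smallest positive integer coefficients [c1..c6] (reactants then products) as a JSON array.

Y: 6·7 = 42 | 4·2+5·0+3·0+4·1+5·6 = 42
R: 6·8 = 48 | 4·4+5·0+3·4+4·0+5·4 = 48
M: 6·6 = 36 | 4·2+5·2+3·2+4·3+5·0 = 36
D: 6·5 = 30 | 4·0+5·2+3·0+4·0+5·4 = 30
X: 6·4 = 24 | 4·0+5·3+3·0+4·1+5·1 = 24
gcd(6,4,5,3,4,5) = 1

Coefficients: [6, 4, 5, 3, 4, 5]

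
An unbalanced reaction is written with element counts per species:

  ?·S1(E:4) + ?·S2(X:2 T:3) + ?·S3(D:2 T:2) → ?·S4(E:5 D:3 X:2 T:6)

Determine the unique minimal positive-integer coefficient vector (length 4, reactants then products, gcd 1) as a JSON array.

Coefficients: [5, 4, 6, 4]

E: 5·4+4·0+6·0 = 20 | 4·5 = 20
D: 5·0+4·0+6·2 = 12 | 4·3 = 12
X: 5·0+4·2+6·0 = 8 | 4·2 = 8
T: 5·0+4·3+6·2 = 24 | 4·6 = 24
gcd(5,4,6,4) = 1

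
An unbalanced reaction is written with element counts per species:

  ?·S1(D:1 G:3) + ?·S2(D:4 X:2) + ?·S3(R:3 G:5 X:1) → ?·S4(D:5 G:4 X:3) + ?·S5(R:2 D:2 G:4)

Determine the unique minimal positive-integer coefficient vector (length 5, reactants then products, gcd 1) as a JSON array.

R: 6·0+5·0+2·3 = 6 | 4·0+3·2 = 6
D: 6·1+5·4+2·0 = 26 | 4·5+3·2 = 26
G: 6·3+5·0+2·5 = 28 | 4·4+3·4 = 28
X: 6·0+5·2+2·1 = 12 | 4·3+3·0 = 12
gcd(6,5,2,4,3) = 1

Coefficients: [6, 5, 2, 4, 3]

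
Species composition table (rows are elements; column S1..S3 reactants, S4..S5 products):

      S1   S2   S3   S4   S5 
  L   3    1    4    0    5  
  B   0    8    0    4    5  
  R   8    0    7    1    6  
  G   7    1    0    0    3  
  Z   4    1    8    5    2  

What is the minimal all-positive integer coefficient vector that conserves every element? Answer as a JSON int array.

Coefficients: [1, 5, 3, 5, 4]

L: 1·3+5·1+3·4 = 20 | 5·0+4·5 = 20
B: 1·0+5·8+3·0 = 40 | 5·4+4·5 = 40
R: 1·8+5·0+3·7 = 29 | 5·1+4·6 = 29
G: 1·7+5·1+3·0 = 12 | 5·0+4·3 = 12
Z: 1·4+5·1+3·8 = 33 | 5·5+4·2 = 33
gcd(1,5,3,5,4) = 1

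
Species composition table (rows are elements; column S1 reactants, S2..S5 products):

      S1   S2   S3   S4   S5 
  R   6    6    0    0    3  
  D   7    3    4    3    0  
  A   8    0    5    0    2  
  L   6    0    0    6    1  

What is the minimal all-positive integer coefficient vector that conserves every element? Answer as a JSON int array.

Coefficients: [4, 1, 4, 3, 6]

R: 4·6 = 24 | 1·6+4·0+3·0+6·3 = 24
D: 4·7 = 28 | 1·3+4·4+3·3+6·0 = 28
A: 4·8 = 32 | 1·0+4·5+3·0+6·2 = 32
L: 4·6 = 24 | 1·0+4·0+3·6+6·1 = 24
gcd(4,1,4,3,6) = 1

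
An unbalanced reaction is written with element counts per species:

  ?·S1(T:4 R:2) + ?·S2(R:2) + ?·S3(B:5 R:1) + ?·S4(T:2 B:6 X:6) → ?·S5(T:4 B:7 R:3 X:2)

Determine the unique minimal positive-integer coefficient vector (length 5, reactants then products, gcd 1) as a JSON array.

Coefficients: [5, 1, 6, 2, 6]

T: 5·4+1·0+6·0+2·2 = 24 | 6·4 = 24
B: 5·0+1·0+6·5+2·6 = 42 | 6·7 = 42
R: 5·2+1·2+6·1+2·0 = 18 | 6·3 = 18
X: 5·0+1·0+6·0+2·6 = 12 | 6·2 = 12
gcd(5,1,6,2,6) = 1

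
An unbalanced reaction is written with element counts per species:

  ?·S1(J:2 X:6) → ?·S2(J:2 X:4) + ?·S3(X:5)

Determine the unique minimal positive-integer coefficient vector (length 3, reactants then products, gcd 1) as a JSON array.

Coefficients: [5, 5, 2]

J: 5·2 = 10 | 5·2+2·0 = 10
X: 5·6 = 30 | 5·4+2·5 = 30
gcd(5,5,2) = 1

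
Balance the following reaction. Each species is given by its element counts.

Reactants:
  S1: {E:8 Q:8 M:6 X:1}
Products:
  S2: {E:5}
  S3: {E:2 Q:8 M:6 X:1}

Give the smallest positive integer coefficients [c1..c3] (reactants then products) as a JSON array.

E: 5·8 = 40 | 6·5+5·2 = 40
Q: 5·8 = 40 | 6·0+5·8 = 40
M: 5·6 = 30 | 6·0+5·6 = 30
X: 5·1 = 5 | 6·0+5·1 = 5
gcd(5,6,5) = 1

Coefficients: [5, 6, 5]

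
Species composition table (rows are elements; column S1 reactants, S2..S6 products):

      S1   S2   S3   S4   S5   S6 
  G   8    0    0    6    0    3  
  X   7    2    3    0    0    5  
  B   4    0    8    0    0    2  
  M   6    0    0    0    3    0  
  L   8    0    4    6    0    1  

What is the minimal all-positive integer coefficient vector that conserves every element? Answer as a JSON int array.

Coefficients: [3, 4, 1, 3, 6, 2]

G: 3·8 = 24 | 4·0+1·0+3·6+6·0+2·3 = 24
X: 3·7 = 21 | 4·2+1·3+3·0+6·0+2·5 = 21
B: 3·4 = 12 | 4·0+1·8+3·0+6·0+2·2 = 12
M: 3·6 = 18 | 4·0+1·0+3·0+6·3+2·0 = 18
L: 3·8 = 24 | 4·0+1·4+3·6+6·0+2·1 = 24
gcd(3,4,1,3,6,2) = 1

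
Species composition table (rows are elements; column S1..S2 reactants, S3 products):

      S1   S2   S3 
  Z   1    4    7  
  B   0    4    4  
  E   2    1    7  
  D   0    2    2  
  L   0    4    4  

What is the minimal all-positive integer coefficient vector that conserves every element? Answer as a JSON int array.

Coefficients: [3, 1, 1]

Z: 3·1+1·4 = 7 | 1·7 = 7
B: 3·0+1·4 = 4 | 1·4 = 4
E: 3·2+1·1 = 7 | 1·7 = 7
D: 3·0+1·2 = 2 | 1·2 = 2
L: 3·0+1·4 = 4 | 1·4 = 4
gcd(3,1,1) = 1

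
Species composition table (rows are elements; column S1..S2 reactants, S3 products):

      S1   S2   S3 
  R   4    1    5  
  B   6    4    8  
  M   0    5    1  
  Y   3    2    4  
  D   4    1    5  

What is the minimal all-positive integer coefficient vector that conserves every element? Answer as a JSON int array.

Coefficients: [6, 1, 5]

R: 6·4+1·1 = 25 | 5·5 = 25
B: 6·6+1·4 = 40 | 5·8 = 40
M: 6·0+1·5 = 5 | 5·1 = 5
Y: 6·3+1·2 = 20 | 5·4 = 20
D: 6·4+1·1 = 25 | 5·5 = 25
gcd(6,1,5) = 1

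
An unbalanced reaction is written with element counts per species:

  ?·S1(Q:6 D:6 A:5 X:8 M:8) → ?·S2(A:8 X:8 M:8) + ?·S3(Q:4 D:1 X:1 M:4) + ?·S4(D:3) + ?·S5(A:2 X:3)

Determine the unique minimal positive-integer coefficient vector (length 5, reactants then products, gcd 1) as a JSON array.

Coefficients: [4, 1, 6, 6, 6]

Q: 4·6 = 24 | 1·0+6·4+6·0+6·0 = 24
D: 4·6 = 24 | 1·0+6·1+6·3+6·0 = 24
A: 4·5 = 20 | 1·8+6·0+6·0+6·2 = 20
X: 4·8 = 32 | 1·8+6·1+6·0+6·3 = 32
M: 4·8 = 32 | 1·8+6·4+6·0+6·0 = 32
gcd(4,1,6,6,6) = 1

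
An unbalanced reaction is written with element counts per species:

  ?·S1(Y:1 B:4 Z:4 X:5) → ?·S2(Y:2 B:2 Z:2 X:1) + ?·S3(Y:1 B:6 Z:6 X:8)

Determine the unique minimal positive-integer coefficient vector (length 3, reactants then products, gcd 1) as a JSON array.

Coefficients: [5, 1, 3]

Y: 5·1 = 5 | 1·2+3·1 = 5
B: 5·4 = 20 | 1·2+3·6 = 20
Z: 5·4 = 20 | 1·2+3·6 = 20
X: 5·5 = 25 | 1·1+3·8 = 25
gcd(5,1,3) = 1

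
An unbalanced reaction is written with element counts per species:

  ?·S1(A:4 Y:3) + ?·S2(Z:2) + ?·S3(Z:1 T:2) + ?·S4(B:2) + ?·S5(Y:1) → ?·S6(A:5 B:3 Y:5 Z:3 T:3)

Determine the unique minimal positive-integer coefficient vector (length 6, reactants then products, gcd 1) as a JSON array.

Coefficients: [5, 3, 6, 6, 5, 4]

A: 5·4+3·0+6·0+6·0+5·0 = 20 | 4·5 = 20
B: 5·0+3·0+6·0+6·2+5·0 = 12 | 4·3 = 12
Y: 5·3+3·0+6·0+6·0+5·1 = 20 | 4·5 = 20
Z: 5·0+3·2+6·1+6·0+5·0 = 12 | 4·3 = 12
T: 5·0+3·0+6·2+6·0+5·0 = 12 | 4·3 = 12
gcd(5,3,6,6,5,4) = 1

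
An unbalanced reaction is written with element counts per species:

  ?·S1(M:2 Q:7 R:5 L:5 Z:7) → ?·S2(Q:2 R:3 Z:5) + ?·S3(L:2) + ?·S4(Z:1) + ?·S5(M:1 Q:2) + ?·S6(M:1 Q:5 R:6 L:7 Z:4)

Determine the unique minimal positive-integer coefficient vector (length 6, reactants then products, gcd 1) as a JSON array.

M: 3·2 = 6 | 3·0+4·0+2·0+5·1+1·1 = 6
Q: 3·7 = 21 | 3·2+4·0+2·0+5·2+1·5 = 21
R: 3·5 = 15 | 3·3+4·0+2·0+5·0+1·6 = 15
L: 3·5 = 15 | 3·0+4·2+2·0+5·0+1·7 = 15
Z: 3·7 = 21 | 3·5+4·0+2·1+5·0+1·4 = 21
gcd(3,3,4,2,5,1) = 1

Coefficients: [3, 3, 4, 2, 5, 1]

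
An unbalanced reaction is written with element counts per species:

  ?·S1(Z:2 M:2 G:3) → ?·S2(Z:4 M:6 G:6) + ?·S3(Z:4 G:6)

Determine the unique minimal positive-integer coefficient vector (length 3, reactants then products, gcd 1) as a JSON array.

Coefficients: [6, 2, 1]

Z: 6·2 = 12 | 2·4+1·4 = 12
M: 6·2 = 12 | 2·6+1·0 = 12
G: 6·3 = 18 | 2·6+1·6 = 18
gcd(6,2,1) = 1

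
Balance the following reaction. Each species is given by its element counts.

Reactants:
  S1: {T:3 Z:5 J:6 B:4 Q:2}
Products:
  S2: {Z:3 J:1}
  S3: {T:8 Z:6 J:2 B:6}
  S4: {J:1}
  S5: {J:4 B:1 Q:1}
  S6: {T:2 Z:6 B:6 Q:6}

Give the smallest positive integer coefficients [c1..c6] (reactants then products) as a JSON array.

Coefficients: [6, 4, 2, 4, 6, 1]

T: 6·3 = 18 | 4·0+2·8+4·0+6·0+1·2 = 18
Z: 6·5 = 30 | 4·3+2·6+4·0+6·0+1·6 = 30
J: 6·6 = 36 | 4·1+2·2+4·1+6·4+1·0 = 36
B: 6·4 = 24 | 4·0+2·6+4·0+6·1+1·6 = 24
Q: 6·2 = 12 | 4·0+2·0+4·0+6·1+1·6 = 12
gcd(6,4,2,4,6,1) = 1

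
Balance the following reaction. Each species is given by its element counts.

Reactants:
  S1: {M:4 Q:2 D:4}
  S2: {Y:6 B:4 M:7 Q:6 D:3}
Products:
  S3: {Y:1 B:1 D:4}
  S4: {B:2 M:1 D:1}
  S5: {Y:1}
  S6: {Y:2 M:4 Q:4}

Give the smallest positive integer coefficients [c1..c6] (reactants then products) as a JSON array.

Y: 1·0+3·6 = 18 | 2·1+5·0+6·1+5·2 = 18
B: 1·0+3·4 = 12 | 2·1+5·2+6·0+5·0 = 12
M: 1·4+3·7 = 25 | 2·0+5·1+6·0+5·4 = 25
Q: 1·2+3·6 = 20 | 2·0+5·0+6·0+5·4 = 20
D: 1·4+3·3 = 13 | 2·4+5·1+6·0+5·0 = 13
gcd(1,3,2,5,6,5) = 1

Coefficients: [1, 3, 2, 5, 6, 5]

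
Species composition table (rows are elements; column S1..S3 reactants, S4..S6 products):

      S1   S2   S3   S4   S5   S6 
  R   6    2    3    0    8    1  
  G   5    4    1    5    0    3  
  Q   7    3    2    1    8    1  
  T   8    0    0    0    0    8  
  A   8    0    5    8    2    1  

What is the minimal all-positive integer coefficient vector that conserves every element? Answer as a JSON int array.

R: 5·6+3·2+3·3 = 45 | 5·0+5·8+5·1 = 45
G: 5·5+3·4+3·1 = 40 | 5·5+5·0+5·3 = 40
Q: 5·7+3·3+3·2 = 50 | 5·1+5·8+5·1 = 50
T: 5·8+3·0+3·0 = 40 | 5·0+5·0+5·8 = 40
A: 5·8+3·0+3·5 = 55 | 5·8+5·2+5·1 = 55
gcd(5,3,3,5,5,5) = 1

Coefficients: [5, 3, 3, 5, 5, 5]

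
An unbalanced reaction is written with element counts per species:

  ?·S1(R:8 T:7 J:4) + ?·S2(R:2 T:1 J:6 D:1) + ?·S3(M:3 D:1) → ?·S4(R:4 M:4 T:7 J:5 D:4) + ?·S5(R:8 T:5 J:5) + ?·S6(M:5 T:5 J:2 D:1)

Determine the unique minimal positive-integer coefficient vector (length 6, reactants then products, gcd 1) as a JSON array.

Coefficients: [5, 2, 3, 1, 5, 1]

R: 5·8+2·2+3·0 = 44 | 1·4+5·8+1·0 = 44
M: 5·0+2·0+3·3 = 9 | 1·4+5·0+1·5 = 9
T: 5·7+2·1+3·0 = 37 | 1·7+5·5+1·5 = 37
J: 5·4+2·6+3·0 = 32 | 1·5+5·5+1·2 = 32
D: 5·0+2·1+3·1 = 5 | 1·4+5·0+1·1 = 5
gcd(5,2,3,1,5,1) = 1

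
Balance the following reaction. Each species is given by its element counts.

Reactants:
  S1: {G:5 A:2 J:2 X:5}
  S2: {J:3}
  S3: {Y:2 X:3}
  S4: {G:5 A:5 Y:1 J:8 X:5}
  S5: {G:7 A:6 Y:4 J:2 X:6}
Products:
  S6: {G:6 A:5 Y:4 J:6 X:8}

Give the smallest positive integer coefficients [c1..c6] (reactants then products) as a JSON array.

Coefficients: [1, 4, 5, 2, 3, 6]

G: 1·5+4·0+5·0+2·5+3·7 = 36 | 6·6 = 36
A: 1·2+4·0+5·0+2·5+3·6 = 30 | 6·5 = 30
Y: 1·0+4·0+5·2+2·1+3·4 = 24 | 6·4 = 24
J: 1·2+4·3+5·0+2·8+3·2 = 36 | 6·6 = 36
X: 1·5+4·0+5·3+2·5+3·6 = 48 | 6·8 = 48
gcd(1,4,5,2,3,6) = 1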